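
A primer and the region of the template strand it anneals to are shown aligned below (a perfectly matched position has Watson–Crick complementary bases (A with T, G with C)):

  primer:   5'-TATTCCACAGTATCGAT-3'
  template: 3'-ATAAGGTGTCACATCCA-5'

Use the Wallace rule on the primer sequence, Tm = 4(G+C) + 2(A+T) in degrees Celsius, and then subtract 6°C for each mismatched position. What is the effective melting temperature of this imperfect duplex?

Primer base counts: A=5, T=6, G=2, C=4 → A+T=11, G+C=6
Perfect-match Tm = 2(11) + 4(6) = 22 + 24 = 46°C
Mismatches (positions where the bases are not complementary): 3 (at positions 12, 14, 16)
Effective Tm = 46 − 3×6 = 46 − 18 = 28°C

28°C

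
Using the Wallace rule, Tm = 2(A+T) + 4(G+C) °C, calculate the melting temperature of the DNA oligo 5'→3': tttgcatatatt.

28°C

Scanning the sequence gives G=1, A=3, C=1, T=7.
A+T = 10, G+C = 2
Tm = 4·2 + 2·10 = 8 + 20 = 28°C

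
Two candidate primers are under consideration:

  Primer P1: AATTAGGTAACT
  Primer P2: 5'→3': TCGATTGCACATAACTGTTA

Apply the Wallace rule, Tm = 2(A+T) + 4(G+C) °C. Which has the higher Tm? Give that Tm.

Primer P1: A+T=9, G+C=3 → Tm = 2(9)+4(3) = 30°C
Primer P2: A+T=13, G+C=7 → Tm = 2(13)+4(7) = 54°C
30°C vs 54°C → primer P2 is higher.

Primer P2, 54°C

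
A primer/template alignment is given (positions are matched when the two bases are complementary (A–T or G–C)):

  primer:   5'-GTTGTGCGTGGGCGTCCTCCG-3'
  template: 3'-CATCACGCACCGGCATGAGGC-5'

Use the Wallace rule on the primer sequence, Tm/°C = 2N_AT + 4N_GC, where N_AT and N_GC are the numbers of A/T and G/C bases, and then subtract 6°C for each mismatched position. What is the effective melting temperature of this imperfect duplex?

54°C

Primer base counts: A=0, T=6, G=9, C=6 → A+T=6, G+C=15
Perfect-match Tm = 2(6) + 4(15) = 12 + 60 = 72°C
Mismatches (positions where the bases are not complementary): 3 (at positions 3, 12, 16)
Effective Tm = 72 − 3×6 = 72 − 18 = 54°C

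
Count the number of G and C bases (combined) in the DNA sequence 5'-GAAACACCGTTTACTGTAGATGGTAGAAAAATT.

11

Counting bases: A=13, T=9, G=7, C=4
Total G or C: 7 + 4 = 11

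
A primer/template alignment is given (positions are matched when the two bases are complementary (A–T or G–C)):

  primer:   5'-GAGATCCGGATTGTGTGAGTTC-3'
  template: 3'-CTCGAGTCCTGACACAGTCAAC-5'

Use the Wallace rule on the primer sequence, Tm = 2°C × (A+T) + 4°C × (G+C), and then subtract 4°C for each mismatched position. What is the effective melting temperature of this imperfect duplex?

46°C

Primer base counts: A=4, T=7, G=8, C=3 → A+T=11, G+C=11
Perfect-match Tm = 2(11) + 4(11) = 22 + 44 = 66°C
Mismatches (positions where the bases are not complementary): 5 (at positions 4, 7, 11, 17, 22)
Effective Tm = 66 − 5×4 = 66 − 20 = 46°C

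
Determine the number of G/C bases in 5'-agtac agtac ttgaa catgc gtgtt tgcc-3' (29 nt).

G=7, C=6, A=7, T=9
G+C = 7 + 6 = 13

13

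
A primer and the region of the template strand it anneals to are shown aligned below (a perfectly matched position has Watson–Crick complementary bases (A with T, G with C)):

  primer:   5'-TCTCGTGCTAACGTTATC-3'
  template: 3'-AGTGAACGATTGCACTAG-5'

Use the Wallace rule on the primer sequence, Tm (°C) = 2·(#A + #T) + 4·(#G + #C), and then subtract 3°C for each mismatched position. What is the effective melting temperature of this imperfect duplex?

43°C

Primer base counts: A=3, T=7, G=3, C=5 → A+T=10, G+C=8
Perfect-match Tm = 2(10) + 4(8) = 20 + 32 = 52°C
Mismatches (positions where the bases are not complementary): 3 (at positions 3, 5, 15)
Effective Tm = 52 − 3×3 = 52 − 9 = 43°C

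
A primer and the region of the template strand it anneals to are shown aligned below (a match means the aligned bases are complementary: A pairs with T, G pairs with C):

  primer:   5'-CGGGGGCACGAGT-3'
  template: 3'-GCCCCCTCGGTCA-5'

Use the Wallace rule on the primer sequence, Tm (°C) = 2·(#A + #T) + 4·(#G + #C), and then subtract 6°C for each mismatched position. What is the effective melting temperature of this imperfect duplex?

Primer base counts: A=2, T=1, G=7, C=3 → A+T=3, G+C=10
Perfect-match Tm = 2(3) + 4(10) = 6 + 40 = 46°C
Mismatches (positions where the bases are not complementary): 3 (at positions 7, 8, 10)
Effective Tm = 46 − 3×6 = 46 − 18 = 28°C

28°C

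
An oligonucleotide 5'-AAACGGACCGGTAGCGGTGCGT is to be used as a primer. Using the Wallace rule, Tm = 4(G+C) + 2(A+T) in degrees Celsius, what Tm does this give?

C=5, T=3, G=9, A=5
So N_AT = 8 and N_GC = 14.
Tm = 2(8) + 4(14) = 16 + 56 = 72°C

72°C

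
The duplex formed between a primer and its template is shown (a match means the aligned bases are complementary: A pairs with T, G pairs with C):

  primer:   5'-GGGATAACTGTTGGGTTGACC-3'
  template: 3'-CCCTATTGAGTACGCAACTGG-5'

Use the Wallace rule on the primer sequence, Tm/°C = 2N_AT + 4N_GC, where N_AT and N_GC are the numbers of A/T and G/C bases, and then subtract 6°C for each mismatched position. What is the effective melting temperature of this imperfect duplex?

46°C

Primer base counts: A=4, T=6, G=8, C=3 → A+T=10, G+C=11
Perfect-match Tm = 2(10) + 4(11) = 20 + 44 = 64°C
Mismatches (positions where the bases are not complementary): 3 (at positions 10, 11, 14)
Effective Tm = 64 − 3×6 = 64 − 18 = 46°C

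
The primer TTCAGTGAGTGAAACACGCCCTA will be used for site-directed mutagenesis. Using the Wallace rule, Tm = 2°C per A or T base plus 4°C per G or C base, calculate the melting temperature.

68°C

Scanning the sequence gives G=5, A=7, C=6, T=5.
A+T = 12, G+C = 11
Tm = 4·11 + 2·12 = 44 + 24 = 68°C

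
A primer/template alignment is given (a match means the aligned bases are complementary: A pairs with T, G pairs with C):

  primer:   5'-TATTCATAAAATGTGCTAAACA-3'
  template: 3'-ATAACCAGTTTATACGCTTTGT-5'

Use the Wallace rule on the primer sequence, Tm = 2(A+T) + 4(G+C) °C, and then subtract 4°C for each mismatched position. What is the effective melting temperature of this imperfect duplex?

34°C

Primer base counts: A=10, T=7, G=2, C=3 → A+T=17, G+C=5
Perfect-match Tm = 2(17) + 4(5) = 34 + 20 = 54°C
Mismatches (positions where the bases are not complementary): 5 (at positions 5, 6, 8, 13, 17)
Effective Tm = 54 − 5×4 = 54 − 20 = 34°C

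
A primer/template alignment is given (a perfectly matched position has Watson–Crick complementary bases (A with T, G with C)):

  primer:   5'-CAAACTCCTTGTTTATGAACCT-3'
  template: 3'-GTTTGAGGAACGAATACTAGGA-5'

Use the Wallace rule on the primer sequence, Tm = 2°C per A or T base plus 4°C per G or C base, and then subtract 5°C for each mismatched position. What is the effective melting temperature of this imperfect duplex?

50°C

Primer base counts: A=6, T=8, G=2, C=6 → A+T=14, G+C=8
Perfect-match Tm = 2(14) + 4(8) = 28 + 32 = 60°C
Mismatches (positions where the bases are not complementary): 2 (at positions 12, 19)
Effective Tm = 60 − 2×5 = 60 − 10 = 50°C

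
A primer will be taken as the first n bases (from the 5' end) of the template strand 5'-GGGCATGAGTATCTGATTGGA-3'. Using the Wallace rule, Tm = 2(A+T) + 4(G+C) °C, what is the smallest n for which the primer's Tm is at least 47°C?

First 15 bases: GGGCATGAGTATCTG → Tm = 46°C (< 47°C)
First 16 bases: GGGCATGAGTATCTGA → Tm = 48°C (≥ 47°C)
Each additional base adds 2°C (A/T) or 4°C (G/C), so Tm is non-decreasing in n; n = 16 is the first length to reach 47°C.

n = 16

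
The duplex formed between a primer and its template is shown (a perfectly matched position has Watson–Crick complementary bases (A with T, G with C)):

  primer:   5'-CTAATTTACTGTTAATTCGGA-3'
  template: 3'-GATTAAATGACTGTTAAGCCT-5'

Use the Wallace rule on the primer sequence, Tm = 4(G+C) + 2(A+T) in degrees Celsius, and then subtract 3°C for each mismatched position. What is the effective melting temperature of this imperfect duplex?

48°C

Primer base counts: A=6, T=9, G=3, C=3 → A+T=15, G+C=6
Perfect-match Tm = 2(15) + 4(6) = 30 + 24 = 54°C
Mismatches (positions where the bases are not complementary): 2 (at positions 12, 13)
Effective Tm = 54 − 2×3 = 54 − 6 = 48°C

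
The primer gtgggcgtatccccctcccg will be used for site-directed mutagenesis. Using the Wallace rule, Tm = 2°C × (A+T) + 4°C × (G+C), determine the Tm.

70°C

Scanning the sequence gives A=1, T=4, C=9, G=6.
A+T = 5, G+C = 15
Tm = 2(5) + 4(15) = 10 + 60 = 70°C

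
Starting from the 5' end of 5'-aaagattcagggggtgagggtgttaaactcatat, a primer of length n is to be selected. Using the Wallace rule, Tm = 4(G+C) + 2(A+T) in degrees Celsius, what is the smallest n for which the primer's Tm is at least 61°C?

n = 20

First 19 bases: AAAGATTCAGGGGGTGAGG → Tm = 58°C (< 61°C)
First 20 bases: AAAGATTCAGGGGGTGAGGG → Tm = 62°C (≥ 61°C)
Each additional base adds 2°C (A/T) or 4°C (G/C), so Tm is non-decreasing in n; n = 20 is the first length to reach 61°C.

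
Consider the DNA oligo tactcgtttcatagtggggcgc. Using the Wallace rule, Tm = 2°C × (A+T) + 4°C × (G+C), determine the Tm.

68°C

Base counts: G=7, A=3, C=5, T=7
AT pairs contribute 10, GC pairs contribute 12.
Tm = 2×10 + 4×12 = 68°C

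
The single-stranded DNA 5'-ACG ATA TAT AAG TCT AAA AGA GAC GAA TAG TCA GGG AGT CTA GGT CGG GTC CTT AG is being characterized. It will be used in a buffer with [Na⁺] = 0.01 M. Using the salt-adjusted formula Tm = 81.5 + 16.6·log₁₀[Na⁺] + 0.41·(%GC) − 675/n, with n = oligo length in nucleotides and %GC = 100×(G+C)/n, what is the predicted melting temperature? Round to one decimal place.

Length n = 56. Base counts: G=16, T=13, C=8, A=19
G+C = 24, so %GC = 24/56 × 100 = 42.857%
Salt term: 16.6 × (-2) = -33.2
GC term: 0.41 × 42.857 = 17.571; length term: −675/56 = −12.054
Tm = 81.5 + (-33.2) + 17.571 − 12.054 = 53.817 → 53.8°C

53.8°C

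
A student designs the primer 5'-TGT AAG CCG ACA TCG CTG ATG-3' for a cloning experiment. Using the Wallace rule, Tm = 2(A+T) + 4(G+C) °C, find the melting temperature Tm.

64°C

Scanning the sequence gives G=6, C=5, T=5, A=5.
AT pairs contribute 10, GC pairs contribute 11.
Tm = 4·11 + 2·10 = 44 + 20 = 64°C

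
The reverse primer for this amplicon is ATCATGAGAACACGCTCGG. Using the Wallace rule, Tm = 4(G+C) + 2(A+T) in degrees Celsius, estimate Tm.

58°C

Counting bases: C=5, T=3, A=6, G=5
AT pairs contribute 9, GC pairs contribute 10.
Tm = 2(9) + 4(10) = 18 + 40 = 58°C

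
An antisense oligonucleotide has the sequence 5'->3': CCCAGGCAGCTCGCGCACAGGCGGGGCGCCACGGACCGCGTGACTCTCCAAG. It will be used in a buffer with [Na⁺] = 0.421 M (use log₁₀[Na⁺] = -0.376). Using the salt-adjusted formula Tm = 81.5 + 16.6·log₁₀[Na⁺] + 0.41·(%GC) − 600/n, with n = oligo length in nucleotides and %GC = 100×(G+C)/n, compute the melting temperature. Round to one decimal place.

94.5°C

Length n = 52. Scanning the sequence gives G=18, A=9, C=21, T=4.
G+C = 39, so %GC = 39/52 × 100 = 75%
Salt term: 16.6 × (-0.376) = -6.242
GC term: 0.41 × 75 = 30.75; length term: −600/52 = −11.538
Tm = 81.5 + (-6.242) + 30.75 − 11.538 = 94.47 → 94.5°C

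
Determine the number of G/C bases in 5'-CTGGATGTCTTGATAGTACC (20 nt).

9

Base counts: A=4, T=7, C=4, G=5
G+C = 5 + 4 = 9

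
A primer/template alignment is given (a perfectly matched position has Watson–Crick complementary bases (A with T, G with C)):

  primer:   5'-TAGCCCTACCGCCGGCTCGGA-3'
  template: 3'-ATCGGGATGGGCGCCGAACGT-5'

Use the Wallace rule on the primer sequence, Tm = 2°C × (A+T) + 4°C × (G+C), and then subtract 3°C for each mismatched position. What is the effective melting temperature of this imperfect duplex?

Primer base counts: A=3, T=3, G=6, C=9 → A+T=6, G+C=15
Perfect-match Tm = 2(6) + 4(15) = 12 + 60 = 72°C
Mismatches (positions where the bases are not complementary): 4 (at positions 11, 12, 18, 20)
Effective Tm = 72 − 4×3 = 72 − 12 = 60°C

60°C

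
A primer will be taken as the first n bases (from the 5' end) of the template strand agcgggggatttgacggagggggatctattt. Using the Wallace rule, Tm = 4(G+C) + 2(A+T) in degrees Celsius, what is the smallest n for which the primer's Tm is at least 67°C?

First 20 bases: AGCGGGGGATTTGACGGAGG → Tm = 66°C (< 67°C)
First 21 bases: AGCGGGGGATTTGACGGAGGG → Tm = 70°C (≥ 67°C)
Each additional base adds 2°C (A/T) or 4°C (G/C), so Tm is non-decreasing in n; n = 21 is the first length to reach 67°C.

n = 21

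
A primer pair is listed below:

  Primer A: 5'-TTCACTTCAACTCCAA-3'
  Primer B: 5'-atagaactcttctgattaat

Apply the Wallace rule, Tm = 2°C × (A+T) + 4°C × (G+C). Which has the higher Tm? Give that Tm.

Primer B, 50°C

Primer A: A+T=10, G+C=6 → Tm = 2(10)+4(6) = 44°C
Primer B: A+T=15, G+C=5 → Tm = 2(15)+4(5) = 50°C
44°C vs 50°C → primer B is higher.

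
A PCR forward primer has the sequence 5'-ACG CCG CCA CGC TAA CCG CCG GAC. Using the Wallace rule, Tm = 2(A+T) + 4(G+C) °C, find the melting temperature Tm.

T=1, C=12, G=6, A=5
A+T = 6, G+C = 18
Tm = 4·18 + 2·6 = 72 + 12 = 84°C

84°C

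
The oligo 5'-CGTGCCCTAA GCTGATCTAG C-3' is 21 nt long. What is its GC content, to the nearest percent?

57%

Base counts: T=5, C=7, G=5, A=4
G+C = 5 + 7 = 12 out of 21 bases
%GC = 12/21 × 100 = 57.14% ≈ 57%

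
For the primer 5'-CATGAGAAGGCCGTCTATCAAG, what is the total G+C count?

Scanning the sequence gives A=7, G=6, C=5, T=4.
Total G or C: 6 + 5 = 11

11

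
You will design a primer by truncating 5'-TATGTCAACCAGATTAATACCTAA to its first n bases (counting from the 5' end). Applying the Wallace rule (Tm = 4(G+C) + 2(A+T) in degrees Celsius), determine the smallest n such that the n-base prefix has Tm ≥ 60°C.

First 22 bases: TATGTCAACCAGATTAATACCT → Tm = 58°C (< 60°C)
First 23 bases: TATGTCAACCAGATTAATACCTA → Tm = 60°C (≥ 60°C)
Since every base adds ≥2°C, Tm only increases with n, so the threshold is first crossed at n = 23.

n = 23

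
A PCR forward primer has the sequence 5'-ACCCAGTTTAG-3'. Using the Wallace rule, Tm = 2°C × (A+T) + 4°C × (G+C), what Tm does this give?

32°C

Base counts: T=3, A=3, G=2, C=3
So N_AT = 6 and N_GC = 5.
Tm = 2×6 + 4×5 = 32°C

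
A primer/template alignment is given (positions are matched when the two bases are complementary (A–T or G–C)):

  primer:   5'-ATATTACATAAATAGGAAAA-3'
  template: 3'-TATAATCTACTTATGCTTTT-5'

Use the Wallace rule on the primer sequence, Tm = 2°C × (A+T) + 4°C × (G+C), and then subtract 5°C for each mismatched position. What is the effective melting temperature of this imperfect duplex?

31°C

Primer base counts: A=12, T=5, G=2, C=1 → A+T=17, G+C=3
Perfect-match Tm = 2(17) + 4(3) = 34 + 12 = 46°C
Mismatches (positions where the bases are not complementary): 3 (at positions 7, 10, 15)
Effective Tm = 46 − 3×5 = 46 − 15 = 31°C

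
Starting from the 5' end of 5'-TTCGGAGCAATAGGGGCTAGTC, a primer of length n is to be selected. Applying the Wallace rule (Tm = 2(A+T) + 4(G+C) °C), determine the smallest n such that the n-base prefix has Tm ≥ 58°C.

n = 19

First 18 bases: TTCGGAGCAATAGGGGCT → Tm = 56°C (< 58°C)
First 19 bases: TTCGGAGCAATAGGGGCTA → Tm = 58°C (≥ 58°C)
Since every base adds ≥2°C, Tm only increases with n, so the threshold is first crossed at n = 19.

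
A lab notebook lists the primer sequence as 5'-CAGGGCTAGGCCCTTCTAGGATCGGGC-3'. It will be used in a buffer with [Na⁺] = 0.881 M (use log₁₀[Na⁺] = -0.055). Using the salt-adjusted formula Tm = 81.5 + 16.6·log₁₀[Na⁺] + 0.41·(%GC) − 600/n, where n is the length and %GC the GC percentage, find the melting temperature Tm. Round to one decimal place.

85.7°C

Length n = 27. Scanning the sequence gives G=10, C=8, T=5, A=4.
G+C = 18, so %GC = 18/27 × 100 = 66.667%
Salt term: 16.6 × (-0.055) = -0.913
GC term: 0.41 × 66.667 = 27.333; length term: −600/27 = −22.222
Tm = 81.5 + (-0.913) + 27.333 − 22.222 = 85.698 → 85.7°C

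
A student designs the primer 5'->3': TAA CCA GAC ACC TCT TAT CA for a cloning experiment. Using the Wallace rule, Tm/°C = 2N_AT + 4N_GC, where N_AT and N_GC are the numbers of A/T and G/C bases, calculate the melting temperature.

56°C

Scanning the sequence gives C=7, G=1, T=5, A=7.
AT pairs contribute 12, GC pairs contribute 8.
Tm = 2×12 + 4×8 = 56°C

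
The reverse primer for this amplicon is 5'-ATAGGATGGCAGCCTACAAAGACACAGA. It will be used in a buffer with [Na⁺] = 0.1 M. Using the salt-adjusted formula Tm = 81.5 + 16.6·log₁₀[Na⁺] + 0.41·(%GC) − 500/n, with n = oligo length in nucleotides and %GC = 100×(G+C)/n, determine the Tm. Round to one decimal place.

Length n = 28. Counting bases: A=12, T=3, C=6, G=7
G+C = 13, so %GC = 13/28 × 100 = 46.429%
Salt term: 16.6 × (-1) = -16.6
GC term: 0.41 × 46.429 = 19.036; length term: −500/28 = −17.857
Tm = 81.5 + (-16.6) + 19.036 − 17.857 = 66.079 → 66.1°C

66.1°C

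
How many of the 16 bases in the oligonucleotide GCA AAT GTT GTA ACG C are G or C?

G=4, T=4, A=5, C=3
G+C = 4 + 3 = 7

7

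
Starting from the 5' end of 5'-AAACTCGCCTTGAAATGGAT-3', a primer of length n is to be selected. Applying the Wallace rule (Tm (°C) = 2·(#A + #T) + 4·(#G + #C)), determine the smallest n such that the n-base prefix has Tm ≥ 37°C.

First 12 bases: AAACTCGCCTTG → Tm = 36°C (< 37°C)
First 13 bases: AAACTCGCCTTGA → Tm = 38°C (≥ 37°C)
Each additional base adds 2°C (A/T) or 4°C (G/C), so Tm is non-decreasing in n; n = 13 is the first length to reach 37°C.

n = 13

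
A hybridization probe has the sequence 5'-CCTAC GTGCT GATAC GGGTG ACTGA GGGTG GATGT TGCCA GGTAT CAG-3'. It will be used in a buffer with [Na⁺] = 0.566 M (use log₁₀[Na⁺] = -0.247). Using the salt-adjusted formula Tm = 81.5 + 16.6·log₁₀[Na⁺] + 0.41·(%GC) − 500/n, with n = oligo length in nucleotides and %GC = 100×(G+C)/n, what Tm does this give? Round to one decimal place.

90.0°C

Length n = 48. Counting bases: T=12, C=9, A=9, G=18
G+C = 27, so %GC = 27/48 × 100 = 56.25%
Salt term: 16.6 × (-0.247) = -4.1
GC term: 0.41 × 56.25 = 23.062; length term: −500/48 = −10.417
Tm = 81.5 + (-4.1) + 23.062 − 10.417 = 90.045 → 90.0°C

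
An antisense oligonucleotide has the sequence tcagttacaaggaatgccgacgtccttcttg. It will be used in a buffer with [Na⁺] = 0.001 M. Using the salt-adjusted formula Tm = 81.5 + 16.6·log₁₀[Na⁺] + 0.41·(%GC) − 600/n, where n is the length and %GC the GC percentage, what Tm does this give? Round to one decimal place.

Length n = 31. A=7, G=7, T=9, C=8
G+C = 15, so %GC = 15/31 × 100 = 48.387%
Salt term: 16.6 × (-3) = -49.8
GC term: 0.41 × 48.387 = 19.839; length term: −600/31 = −19.355
Tm = 81.5 + (-49.8) + 19.839 − 19.355 = 32.184 → 32.2°C

32.2°C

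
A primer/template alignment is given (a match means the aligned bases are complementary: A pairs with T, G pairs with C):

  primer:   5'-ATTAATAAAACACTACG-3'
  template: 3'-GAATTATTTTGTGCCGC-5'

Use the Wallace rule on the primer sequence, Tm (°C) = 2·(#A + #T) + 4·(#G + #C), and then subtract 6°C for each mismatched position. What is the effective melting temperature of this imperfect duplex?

Primer base counts: A=9, T=4, G=1, C=3 → A+T=13, G+C=4
Perfect-match Tm = 2(13) + 4(4) = 26 + 16 = 42°C
Mismatches (positions where the bases are not complementary): 3 (at positions 1, 14, 15)
Effective Tm = 42 − 3×6 = 42 − 18 = 24°C

24°C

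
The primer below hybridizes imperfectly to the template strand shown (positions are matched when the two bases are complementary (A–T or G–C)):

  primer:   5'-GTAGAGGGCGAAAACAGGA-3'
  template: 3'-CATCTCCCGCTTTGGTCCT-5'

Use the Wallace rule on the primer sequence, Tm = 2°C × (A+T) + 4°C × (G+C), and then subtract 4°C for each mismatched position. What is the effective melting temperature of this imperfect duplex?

Primer base counts: A=8, T=1, G=8, C=2 → A+T=9, G+C=10
Perfect-match Tm = 2(9) + 4(10) = 18 + 40 = 58°C
Mismatches (positions where the bases are not complementary): 1 (at position 14)
Effective Tm = 58 − 1×4 = 58 − 4 = 54°C

54°C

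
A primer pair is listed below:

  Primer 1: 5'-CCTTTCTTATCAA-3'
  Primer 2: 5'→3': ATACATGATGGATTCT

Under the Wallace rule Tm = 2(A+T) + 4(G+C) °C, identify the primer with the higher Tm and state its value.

Primer 2, 42°C

Primer 1: A+T=9, G+C=4 → Tm = 2(9)+4(4) = 34°C
Primer 2: A+T=11, G+C=5 → Tm = 2(11)+4(5) = 42°C
34°C vs 42°C → primer 2 is higher.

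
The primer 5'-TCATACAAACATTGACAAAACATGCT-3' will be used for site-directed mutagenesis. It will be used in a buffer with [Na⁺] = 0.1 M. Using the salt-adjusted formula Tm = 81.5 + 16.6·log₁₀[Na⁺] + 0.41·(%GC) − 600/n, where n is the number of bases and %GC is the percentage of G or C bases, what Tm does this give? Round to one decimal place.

54.4°C

Length n = 26. Scanning the sequence gives T=6, C=6, A=12, G=2.
G+C = 8, so %GC = 8/26 × 100 = 30.769%
Salt term: 16.6 × (-1) = -16.6
GC term: 0.41 × 30.769 = 12.615; length term: −600/26 = −23.077
Tm = 81.5 + (-16.6) + 12.615 − 23.077 = 54.438 → 54.4°C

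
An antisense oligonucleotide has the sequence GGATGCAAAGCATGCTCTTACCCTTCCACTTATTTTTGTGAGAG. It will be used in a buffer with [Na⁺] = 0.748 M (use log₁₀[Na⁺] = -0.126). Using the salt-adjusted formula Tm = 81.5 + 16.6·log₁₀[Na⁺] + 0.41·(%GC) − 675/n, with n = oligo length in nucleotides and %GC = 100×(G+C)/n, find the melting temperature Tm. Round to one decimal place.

81.8°C

Length n = 44. C=10, G=9, A=10, T=15
G+C = 19, so %GC = 19/44 × 100 = 43.182%
Salt term: 16.6 × (-0.126) = -2.092
GC term: 0.41 × 43.182 = 17.705; length term: −675/44 = −15.341
Tm = 81.5 + (-2.092) + 17.705 − 15.341 = 81.772 → 81.8°C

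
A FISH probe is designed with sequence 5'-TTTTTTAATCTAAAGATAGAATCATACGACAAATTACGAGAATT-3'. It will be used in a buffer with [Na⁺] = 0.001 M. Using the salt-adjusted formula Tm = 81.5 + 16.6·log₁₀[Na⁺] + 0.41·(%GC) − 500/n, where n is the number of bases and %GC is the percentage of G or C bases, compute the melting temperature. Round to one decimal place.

Length n = 44. Base counts: T=15, A=19, G=5, C=5
G+C = 10, so %GC = 10/44 × 100 = 22.727%
Salt term: 16.6 × (-3) = -49.8
GC term: 0.41 × 22.727 = 9.318; length term: −500/44 = −11.364
Tm = 81.5 + (-49.8) + 9.318 − 11.364 = 29.654 → 29.7°C

29.7°C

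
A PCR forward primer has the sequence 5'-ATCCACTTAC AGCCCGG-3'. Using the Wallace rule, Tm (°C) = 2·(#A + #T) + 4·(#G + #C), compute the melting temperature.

Counting bases: A=4, G=3, C=7, T=3
So N_AT = 7 and N_GC = 10.
Tm = 4·10 + 2·7 = 40 + 14 = 54°C

54°C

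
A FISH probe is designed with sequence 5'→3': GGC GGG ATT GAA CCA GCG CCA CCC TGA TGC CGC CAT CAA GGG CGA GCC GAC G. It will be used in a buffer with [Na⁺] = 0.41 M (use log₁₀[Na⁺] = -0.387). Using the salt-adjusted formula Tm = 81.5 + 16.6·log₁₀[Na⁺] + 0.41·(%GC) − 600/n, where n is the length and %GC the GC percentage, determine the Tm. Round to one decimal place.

Length n = 52. Counting bases: A=11, T=5, G=18, C=18
G+C = 36, so %GC = 36/52 × 100 = 69.231%
Salt term: 16.6 × (-0.387) = -6.424
GC term: 0.41 × 69.231 = 28.385; length term: −600/52 = −11.538
Tm = 81.5 + (-6.424) + 28.385 − 11.538 = 91.923 → 91.9°C

91.9°C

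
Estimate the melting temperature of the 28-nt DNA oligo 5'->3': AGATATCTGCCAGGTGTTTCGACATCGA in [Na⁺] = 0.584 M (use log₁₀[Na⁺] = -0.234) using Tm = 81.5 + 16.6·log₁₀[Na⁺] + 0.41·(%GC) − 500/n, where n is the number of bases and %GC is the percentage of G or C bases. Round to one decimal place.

Length n = 28. Scanning the sequence gives C=6, G=7, A=7, T=8.
G+C = 13, so %GC = 13/28 × 100 = 46.429%
Salt term: 16.6 × (-0.234) = -3.884
GC term: 0.41 × 46.429 = 19.036; length term: −500/28 = −17.857
Tm = 81.5 + (-3.884) + 19.036 − 17.857 = 78.795 → 78.8°C

78.8°C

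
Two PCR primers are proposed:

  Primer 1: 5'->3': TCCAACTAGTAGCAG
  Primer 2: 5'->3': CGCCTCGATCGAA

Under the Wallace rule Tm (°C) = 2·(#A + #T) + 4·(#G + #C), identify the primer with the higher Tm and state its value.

Primer 1: A+T=8, G+C=7 → Tm = 2(8)+4(7) = 44°C
Primer 2: A+T=5, G+C=8 → Tm = 2(5)+4(8) = 42°C
44°C vs 42°C → primer 1 is higher.

Primer 1, 44°C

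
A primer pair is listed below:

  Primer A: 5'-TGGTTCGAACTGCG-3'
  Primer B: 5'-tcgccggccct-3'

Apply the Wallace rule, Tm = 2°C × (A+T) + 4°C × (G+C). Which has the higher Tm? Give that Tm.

Primer A: A+T=6, G+C=8 → Tm = 2(6)+4(8) = 44°C
Primer B: A+T=2, G+C=9 → Tm = 2(2)+4(9) = 40°C
44°C vs 40°C → primer A is higher.

Primer A, 44°C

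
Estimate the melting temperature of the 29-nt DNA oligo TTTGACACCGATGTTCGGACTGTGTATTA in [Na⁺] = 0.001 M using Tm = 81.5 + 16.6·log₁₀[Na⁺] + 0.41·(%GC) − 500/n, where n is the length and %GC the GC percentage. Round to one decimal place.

31.4°C

Length n = 29. Base counts: A=6, T=11, G=7, C=5
G+C = 12, so %GC = 12/29 × 100 = 41.379%
Salt term: 16.6 × (-3) = -49.8
GC term: 0.41 × 41.379 = 16.965; length term: −500/29 = −17.241
Tm = 81.5 + (-49.8) + 16.965 − 17.241 = 31.424 → 31.4°C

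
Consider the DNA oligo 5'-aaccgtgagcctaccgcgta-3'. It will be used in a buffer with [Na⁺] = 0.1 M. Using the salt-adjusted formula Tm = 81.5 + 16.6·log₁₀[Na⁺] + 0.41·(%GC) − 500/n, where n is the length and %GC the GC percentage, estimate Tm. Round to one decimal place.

Length n = 20. C=7, G=5, A=5, T=3
G+C = 12, so %GC = 12/20 × 100 = 60%
Salt term: 16.6 × (-1) = -16.6
GC term: 0.41 × 60 = 24.6; length term: −500/20 = −25
Tm = 81.5 + (-16.6) + 24.6 − 25 = 64.5 → 64.5°C

64.5°C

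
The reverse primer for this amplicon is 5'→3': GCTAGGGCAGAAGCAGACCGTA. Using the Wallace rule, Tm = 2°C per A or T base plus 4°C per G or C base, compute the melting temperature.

Scanning the sequence gives C=5, T=2, G=8, A=7.
So N_AT = 9 and N_GC = 13.
Tm = 4·13 + 2·9 = 52 + 18 = 70°C

70°C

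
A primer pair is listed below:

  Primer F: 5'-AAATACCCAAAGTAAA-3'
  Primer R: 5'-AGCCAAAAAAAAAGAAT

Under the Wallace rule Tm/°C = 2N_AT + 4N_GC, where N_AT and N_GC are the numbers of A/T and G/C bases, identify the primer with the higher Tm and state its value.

Primer F: A+T=12, G+C=4 → Tm = 2(12)+4(4) = 40°C
Primer R: A+T=13, G+C=4 → Tm = 2(13)+4(4) = 42°C
40°C vs 42°C → primer R is higher.

Primer R, 42°C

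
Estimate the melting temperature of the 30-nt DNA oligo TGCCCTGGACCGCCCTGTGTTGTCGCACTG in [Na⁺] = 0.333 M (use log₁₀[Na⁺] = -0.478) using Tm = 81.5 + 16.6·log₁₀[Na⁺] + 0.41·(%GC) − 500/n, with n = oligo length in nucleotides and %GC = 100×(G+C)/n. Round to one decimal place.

84.2°C

Length n = 30. Scanning the sequence gives C=11, G=9, A=2, T=8.
G+C = 20, so %GC = 20/30 × 100 = 66.667%
Salt term: 16.6 × (-0.478) = -7.935
GC term: 0.41 × 66.667 = 27.333; length term: −500/30 = −16.667
Tm = 81.5 + (-7.935) + 27.333 − 16.667 = 84.231 → 84.2°C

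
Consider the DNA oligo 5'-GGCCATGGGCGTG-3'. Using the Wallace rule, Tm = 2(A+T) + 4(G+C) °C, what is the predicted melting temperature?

Counting bases: A=1, T=2, G=7, C=3
So N_AT = 3 and N_GC = 10.
Tm = 4·10 + 2·3 = 40 + 6 = 46°C

46°C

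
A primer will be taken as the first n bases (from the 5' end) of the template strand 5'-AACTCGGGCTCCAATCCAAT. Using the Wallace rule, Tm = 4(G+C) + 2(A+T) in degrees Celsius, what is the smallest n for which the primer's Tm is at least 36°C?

First 10 bases: AACTCGGGCT → Tm = 32°C (< 36°C)
First 11 bases: AACTCGGGCTC → Tm = 36°C (≥ 36°C)
Since every base adds ≥2°C, Tm only increases with n, so the threshold is first crossed at n = 11.

n = 11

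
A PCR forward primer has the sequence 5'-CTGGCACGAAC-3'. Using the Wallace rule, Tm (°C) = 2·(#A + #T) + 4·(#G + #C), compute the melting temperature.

Base counts: T=1, G=3, A=3, C=4
AT pairs contribute 4, GC pairs contribute 7.
Tm = 2×4 + 4×7 = 36°C

36°C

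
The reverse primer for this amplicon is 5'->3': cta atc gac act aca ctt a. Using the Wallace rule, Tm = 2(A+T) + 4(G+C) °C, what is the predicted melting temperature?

Base counts: C=6, G=1, T=5, A=7
A+T = 12, G+C = 7
Tm = 4·7 + 2·12 = 28 + 24 = 52°C

52°C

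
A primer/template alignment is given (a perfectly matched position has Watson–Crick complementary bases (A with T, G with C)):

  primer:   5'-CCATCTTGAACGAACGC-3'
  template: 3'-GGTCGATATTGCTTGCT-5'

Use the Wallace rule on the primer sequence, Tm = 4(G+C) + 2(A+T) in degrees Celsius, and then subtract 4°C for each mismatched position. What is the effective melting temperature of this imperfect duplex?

36°C

Primer base counts: A=5, T=3, G=3, C=6 → A+T=8, G+C=9
Perfect-match Tm = 2(8) + 4(9) = 16 + 36 = 52°C
Mismatches (positions where the bases are not complementary): 4 (at positions 4, 7, 8, 17)
Effective Tm = 52 − 4×4 = 52 − 16 = 36°C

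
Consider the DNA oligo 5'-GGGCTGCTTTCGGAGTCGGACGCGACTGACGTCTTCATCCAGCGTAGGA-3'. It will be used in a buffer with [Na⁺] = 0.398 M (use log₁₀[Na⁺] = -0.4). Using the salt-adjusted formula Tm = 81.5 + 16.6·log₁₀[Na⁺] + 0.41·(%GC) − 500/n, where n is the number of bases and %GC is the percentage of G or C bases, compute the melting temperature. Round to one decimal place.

Length n = 49. Base counts: G=17, C=13, A=8, T=11
G+C = 30, so %GC = 30/49 × 100 = 61.224%
Salt term: 16.6 × (-0.4) = -6.64
GC term: 0.41 × 61.224 = 25.102; length term: −500/49 = −10.204
Tm = 81.5 + (-6.64) + 25.102 − 10.204 = 89.758 → 89.8°C

89.8°C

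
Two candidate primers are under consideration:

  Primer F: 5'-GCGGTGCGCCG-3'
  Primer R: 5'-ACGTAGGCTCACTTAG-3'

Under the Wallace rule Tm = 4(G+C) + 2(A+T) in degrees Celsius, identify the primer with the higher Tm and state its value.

Primer F: A+T=1, G+C=10 → Tm = 2(1)+4(10) = 42°C
Primer R: A+T=8, G+C=8 → Tm = 2(8)+4(8) = 48°C
42°C vs 48°C → primer R is higher.

Primer R, 48°C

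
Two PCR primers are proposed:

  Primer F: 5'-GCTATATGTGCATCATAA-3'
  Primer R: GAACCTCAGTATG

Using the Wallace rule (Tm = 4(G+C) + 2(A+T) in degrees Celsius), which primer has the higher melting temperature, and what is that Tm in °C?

Primer F: A+T=12, G+C=6 → Tm = 2(12)+4(6) = 48°C
Primer R: A+T=7, G+C=6 → Tm = 2(7)+4(6) = 38°C
48°C vs 38°C → primer F is higher.

Primer F, 48°C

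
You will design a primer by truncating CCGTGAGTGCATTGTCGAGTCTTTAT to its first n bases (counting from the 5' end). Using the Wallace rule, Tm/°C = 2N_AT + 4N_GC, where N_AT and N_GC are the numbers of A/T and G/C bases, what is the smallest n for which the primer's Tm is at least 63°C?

First 20 bases: CCGTGAGTGCATTGTCGAGT → Tm = 62°C (< 63°C)
First 21 bases: CCGTGAGTGCATTGTCGAGTC → Tm = 66°C (≥ 63°C)
Since every base adds ≥2°C, Tm only increases with n, so the threshold is first crossed at n = 21.

n = 21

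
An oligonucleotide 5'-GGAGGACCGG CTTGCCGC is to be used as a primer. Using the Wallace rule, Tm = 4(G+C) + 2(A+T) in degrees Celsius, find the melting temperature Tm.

64°C

Scanning the sequence gives T=2, C=6, A=2, G=8.
AT pairs contribute 4, GC pairs contribute 14.
Tm = 2×4 + 4×14 = 64°C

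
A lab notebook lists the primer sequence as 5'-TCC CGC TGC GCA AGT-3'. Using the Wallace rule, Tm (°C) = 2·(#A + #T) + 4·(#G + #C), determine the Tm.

50°C

Scanning the sequence gives A=2, T=3, C=6, G=4.
AT pairs contribute 5, GC pairs contribute 10.
Tm = 4·10 + 2·5 = 40 + 10 = 50°C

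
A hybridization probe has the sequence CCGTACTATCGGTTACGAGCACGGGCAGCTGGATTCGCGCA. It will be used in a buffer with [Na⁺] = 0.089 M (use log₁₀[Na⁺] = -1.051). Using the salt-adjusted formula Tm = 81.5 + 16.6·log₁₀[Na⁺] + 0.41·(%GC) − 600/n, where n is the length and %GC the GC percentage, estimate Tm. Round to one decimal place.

Length n = 41. Base counts: C=12, T=8, G=13, A=8
G+C = 25, so %GC = 25/41 × 100 = 60.976%
Salt term: 16.6 × (-1.051) = -17.447
GC term: 0.41 × 60.976 = 25; length term: −600/41 = −14.634
Tm = 81.5 + (-17.447) + 25 − 14.634 = 74.419 → 74.4°C

74.4°C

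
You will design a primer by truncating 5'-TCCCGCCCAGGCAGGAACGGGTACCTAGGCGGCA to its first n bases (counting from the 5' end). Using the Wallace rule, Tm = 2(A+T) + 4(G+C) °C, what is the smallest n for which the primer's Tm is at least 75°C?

n = 22

First 21 bases: TCCCGCCCAGGCAGGAACGGG → Tm = 74°C (< 75°C)
First 22 bases: TCCCGCCCAGGCAGGAACGGGT → Tm = 76°C (≥ 75°C)
Each additional base adds 2°C (A/T) or 4°C (G/C), so Tm is non-decreasing in n; n = 22 is the first length to reach 75°C.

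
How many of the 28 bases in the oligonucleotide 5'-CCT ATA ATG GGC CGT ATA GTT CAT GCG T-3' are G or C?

13

Base counts: T=9, C=6, G=7, A=6
G+C = 7 + 6 = 13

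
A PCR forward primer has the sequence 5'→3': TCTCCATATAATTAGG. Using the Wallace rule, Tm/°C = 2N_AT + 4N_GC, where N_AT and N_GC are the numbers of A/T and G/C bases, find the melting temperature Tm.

42°C

T=6, A=5, G=2, C=3
So N_AT = 11 and N_GC = 5.
Tm = 2×11 + 4×5 = 42°C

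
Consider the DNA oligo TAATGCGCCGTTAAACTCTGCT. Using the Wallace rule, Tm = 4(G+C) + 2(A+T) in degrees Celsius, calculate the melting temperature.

64°C

G=4, T=7, A=5, C=6
A+T = 12, G+C = 10
Tm = 4·10 + 2·12 = 40 + 24 = 64°C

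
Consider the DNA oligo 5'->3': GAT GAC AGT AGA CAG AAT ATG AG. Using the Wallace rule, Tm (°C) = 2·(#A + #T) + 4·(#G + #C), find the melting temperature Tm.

64°C

G=7, C=2, A=10, T=4
So N_AT = 14 and N_GC = 9.
Tm = 2×14 + 4×9 = 64°C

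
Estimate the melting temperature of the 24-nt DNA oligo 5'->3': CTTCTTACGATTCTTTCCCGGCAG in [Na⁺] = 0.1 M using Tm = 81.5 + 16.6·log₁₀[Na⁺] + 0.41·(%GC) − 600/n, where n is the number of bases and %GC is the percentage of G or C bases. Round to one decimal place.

Length n = 24. Scanning the sequence gives T=9, C=8, G=4, A=3.
G+C = 12, so %GC = 12/24 × 100 = 50%
Salt term: 16.6 × (-1) = -16.6
GC term: 0.41 × 50 = 20.5; length term: −600/24 = −25
Tm = 81.5 + (-16.6) + 20.5 − 25 = 60.4 → 60.4°C

60.4°C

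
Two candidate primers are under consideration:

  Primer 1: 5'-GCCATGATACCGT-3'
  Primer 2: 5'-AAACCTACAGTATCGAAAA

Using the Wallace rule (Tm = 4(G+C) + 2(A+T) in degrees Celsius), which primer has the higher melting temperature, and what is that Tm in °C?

Primer 2, 50°C

Primer 1: A+T=6, G+C=7 → Tm = 2(6)+4(7) = 40°C
Primer 2: A+T=13, G+C=6 → Tm = 2(13)+4(6) = 50°C
40°C vs 50°C → primer 2 is higher.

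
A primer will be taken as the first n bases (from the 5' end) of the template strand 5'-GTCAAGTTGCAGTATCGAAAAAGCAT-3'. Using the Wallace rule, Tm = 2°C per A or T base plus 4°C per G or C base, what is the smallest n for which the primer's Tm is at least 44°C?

n = 16

First 15 bases: GTCAAGTTGCAGTAT → Tm = 42°C (< 44°C)
First 16 bases: GTCAAGTTGCAGTATC → Tm = 46°C (≥ 44°C)
Each additional base adds 2°C (A/T) or 4°C (G/C), so Tm is non-decreasing in n; n = 16 is the first length to reach 44°C.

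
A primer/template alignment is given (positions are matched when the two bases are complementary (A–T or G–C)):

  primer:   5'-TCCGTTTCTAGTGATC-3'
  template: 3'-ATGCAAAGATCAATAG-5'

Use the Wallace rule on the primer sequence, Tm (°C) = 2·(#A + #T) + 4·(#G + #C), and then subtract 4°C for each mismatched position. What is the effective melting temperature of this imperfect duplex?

38°C

Primer base counts: A=2, T=7, G=3, C=4 → A+T=9, G+C=7
Perfect-match Tm = 2(9) + 4(7) = 18 + 28 = 46°C
Mismatches (positions where the bases are not complementary): 2 (at positions 2, 13)
Effective Tm = 46 − 2×4 = 46 − 8 = 38°C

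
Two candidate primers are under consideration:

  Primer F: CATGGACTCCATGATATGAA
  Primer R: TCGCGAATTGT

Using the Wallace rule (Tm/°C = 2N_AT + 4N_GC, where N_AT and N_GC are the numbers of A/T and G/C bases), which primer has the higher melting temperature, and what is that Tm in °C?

Primer F, 56°C

Primer F: A+T=12, G+C=8 → Tm = 2(12)+4(8) = 56°C
Primer R: A+T=6, G+C=5 → Tm = 2(6)+4(5) = 32°C
56°C vs 32°C → primer F is higher.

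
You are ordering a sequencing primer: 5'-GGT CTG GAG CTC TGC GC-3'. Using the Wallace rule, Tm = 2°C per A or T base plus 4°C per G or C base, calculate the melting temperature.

58°C

Base counts: A=1, C=5, G=7, T=4
AT pairs contribute 5, GC pairs contribute 12.
Tm = 2×5 + 4×12 = 58°C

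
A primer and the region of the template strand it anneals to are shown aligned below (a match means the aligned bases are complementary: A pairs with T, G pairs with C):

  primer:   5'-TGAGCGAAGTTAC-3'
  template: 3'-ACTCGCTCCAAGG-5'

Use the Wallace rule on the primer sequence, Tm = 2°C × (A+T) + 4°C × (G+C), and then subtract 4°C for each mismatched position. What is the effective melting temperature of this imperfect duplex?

Primer base counts: A=4, T=3, G=4, C=2 → A+T=7, G+C=6
Perfect-match Tm = 2(7) + 4(6) = 14 + 24 = 38°C
Mismatches (positions where the bases are not complementary): 2 (at positions 8, 12)
Effective Tm = 38 − 2×4 = 38 − 8 = 30°C

30°C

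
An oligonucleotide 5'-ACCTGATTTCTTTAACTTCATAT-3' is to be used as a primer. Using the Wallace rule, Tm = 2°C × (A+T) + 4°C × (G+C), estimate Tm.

Scanning the sequence gives C=5, G=1, T=11, A=6.
So N_AT = 17 and N_GC = 6.
Tm = 4·6 + 2·17 = 24 + 34 = 58°C

58°C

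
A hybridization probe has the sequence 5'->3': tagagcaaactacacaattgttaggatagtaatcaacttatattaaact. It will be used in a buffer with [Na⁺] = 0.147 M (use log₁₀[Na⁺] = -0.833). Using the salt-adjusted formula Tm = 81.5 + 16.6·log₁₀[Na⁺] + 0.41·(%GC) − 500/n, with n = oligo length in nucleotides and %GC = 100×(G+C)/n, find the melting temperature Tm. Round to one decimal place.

68.3°C

Length n = 49. Scanning the sequence gives G=6, A=21, C=7, T=15.
G+C = 13, so %GC = 13/49 × 100 = 26.531%
Salt term: 16.6 × (-0.833) = -13.828
GC term: 0.41 × 26.531 = 10.878; length term: −500/49 = −10.204
Tm = 81.5 + (-13.828) + 10.878 − 10.204 = 68.346 → 68.3°C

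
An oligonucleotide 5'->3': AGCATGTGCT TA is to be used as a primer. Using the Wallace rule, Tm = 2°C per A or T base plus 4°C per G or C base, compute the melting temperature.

Base counts: G=3, T=4, C=2, A=3
AT pairs contribute 7, GC pairs contribute 5.
Tm = 4·5 + 2·7 = 20 + 14 = 34°C

34°C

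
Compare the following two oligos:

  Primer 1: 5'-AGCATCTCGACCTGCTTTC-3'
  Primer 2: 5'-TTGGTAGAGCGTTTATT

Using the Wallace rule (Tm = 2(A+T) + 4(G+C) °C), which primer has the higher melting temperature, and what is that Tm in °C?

Primer 1, 58°C

Primer 1: A+T=9, G+C=10 → Tm = 2(9)+4(10) = 58°C
Primer 2: A+T=11, G+C=6 → Tm = 2(11)+4(6) = 46°C
58°C vs 46°C → primer 1 is higher.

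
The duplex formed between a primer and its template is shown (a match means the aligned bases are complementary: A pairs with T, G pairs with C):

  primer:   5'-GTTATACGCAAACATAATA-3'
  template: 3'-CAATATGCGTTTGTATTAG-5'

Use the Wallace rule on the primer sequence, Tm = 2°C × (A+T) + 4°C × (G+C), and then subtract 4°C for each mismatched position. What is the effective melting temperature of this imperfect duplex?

Primer base counts: A=9, T=5, G=2, C=3 → A+T=14, G+C=5
Perfect-match Tm = 2(14) + 4(5) = 28 + 20 = 48°C
Mismatches (positions where the bases are not complementary): 1 (at position 19)
Effective Tm = 48 − 1×4 = 48 − 4 = 44°C

44°C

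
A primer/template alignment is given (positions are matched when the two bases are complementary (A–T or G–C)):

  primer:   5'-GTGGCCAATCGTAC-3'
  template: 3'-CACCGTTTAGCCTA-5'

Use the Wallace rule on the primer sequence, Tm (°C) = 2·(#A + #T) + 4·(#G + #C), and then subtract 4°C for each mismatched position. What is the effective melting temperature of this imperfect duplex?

Primer base counts: A=3, T=3, G=4, C=4 → A+T=6, G+C=8
Perfect-match Tm = 2(6) + 4(8) = 12 + 32 = 44°C
Mismatches (positions where the bases are not complementary): 3 (at positions 6, 12, 14)
Effective Tm = 44 − 3×4 = 44 − 12 = 32°C

32°C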